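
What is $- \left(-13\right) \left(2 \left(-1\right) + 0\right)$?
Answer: $-26$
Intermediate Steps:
$- \left(-13\right) \left(2 \left(-1\right) + 0\right) = - \left(-13\right) \left(-2 + 0\right) = - \left(-13\right) \left(-2\right) = \left(-1\right) 26 = -26$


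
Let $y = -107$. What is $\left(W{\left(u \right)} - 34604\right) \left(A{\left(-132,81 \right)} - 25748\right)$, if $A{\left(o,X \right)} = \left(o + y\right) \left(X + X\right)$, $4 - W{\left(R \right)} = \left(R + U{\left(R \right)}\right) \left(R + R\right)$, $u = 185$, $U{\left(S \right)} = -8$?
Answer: $6452401940$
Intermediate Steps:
$W{\left(R \right)} = 4 - 2 R \left(-8 + R\right)$ ($W{\left(R \right)} = 4 - \left(R - 8\right) \left(R + R\right) = 4 - \left(-8 + R\right) 2 R = 4 - 2 R \left(-8 + R\right)$)
$A{\left(o,X \right)} = 2 X \left(-107 + o\right)$ ($A{\left(o,X \right)} = \left(o - 107\right) \left(X + X\right) = \left(-107 + o\right) 2 X = 2 X \left(-107 + o\right)$)
$\left(W{\left(u \right)} - 34604\right) \left(A{\left(-132,81 \right)} - 25748\right) = \left(\left(4 - 2 \cdot 185^{2} + 16 \cdot 185\right) - 34604\right) \left(2 \cdot 81 \left(-107 - 132\right) - 25748\right) = \left(\left(4 - 68450 + 2960\right) - 34604\right) \left(2 \cdot 81 \left(-239\right) - 25748\right) = \left(\left(4 - 68450 + 2960\right) - 34604\right) \left(-38718 - 25748\right) = \left(-65486 - 34604\right) \left(-64466\right) = \left(-100090\right) \left(-64466\right) = 6452401940$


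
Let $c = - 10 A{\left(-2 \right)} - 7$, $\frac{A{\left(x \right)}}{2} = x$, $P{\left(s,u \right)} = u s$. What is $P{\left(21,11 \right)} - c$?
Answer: $198$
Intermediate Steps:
$P{\left(s,u \right)} = s u$
$A{\left(x \right)} = 2 x$
$c = 33$ ($c = - 10 \cdot 2 \left(-2\right) - 7 = \left(-10\right) \left(-4\right) - 7 = 40 - 7 = 33$)
$P{\left(21,11 \right)} - c = 21 \cdot 11 - 33 = 231 - 33 = 198$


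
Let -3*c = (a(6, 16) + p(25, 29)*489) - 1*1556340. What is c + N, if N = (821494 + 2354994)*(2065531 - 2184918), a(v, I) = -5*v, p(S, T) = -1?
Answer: -379230853903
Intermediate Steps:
N = -379231372856 (N = 3176488*(-119387) = -379231372856)
c = 518953 (c = -((-5*6 - 1*489) - 1*1556340)/3 = -((-30 - 489) - 1556340)/3 = -(-519 - 1556340)/3 = -⅓*(-1556859) = 518953)
c + N = 518953 - 379231372856 = -379230853903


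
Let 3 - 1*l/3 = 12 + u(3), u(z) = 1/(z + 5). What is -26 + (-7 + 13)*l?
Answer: -761/4 ≈ -190.25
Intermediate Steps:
u(z) = 1/(5 + z)
l = -219/8 (l = 9 - 3*(12 + 1/(5 + 3)) = 9 - 3*(12 + 1/8) = 9 - 3*(12 + ⅛) = 9 - 3*97/8 = 9 - 291/8 = -219/8 ≈ -27.375)
-26 + (-7 + 13)*l = -26 + (-7 + 13)*(-219/8) = -26 + 6*(-219/8) = -26 - 657/4 = -761/4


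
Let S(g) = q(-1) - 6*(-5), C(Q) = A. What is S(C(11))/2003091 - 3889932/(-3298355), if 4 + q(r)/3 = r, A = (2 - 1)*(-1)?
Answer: 2597312418379/2202301738435 ≈ 1.1794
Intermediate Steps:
A = -1 (A = 1*(-1) = -1)
q(r) = -12 + 3*r
C(Q) = -1
S(g) = 15 (S(g) = (-12 + 3*(-1)) - 6*(-5) = (-12 - 3) + 30 = -15 + 30 = 15)
S(C(11))/2003091 - 3889932/(-3298355) = 15/2003091 - 3889932/(-3298355) = 15*(1/2003091) - 3889932*(-1/3298355) = 5/667697 + 3889932/3298355 = 2597312418379/2202301738435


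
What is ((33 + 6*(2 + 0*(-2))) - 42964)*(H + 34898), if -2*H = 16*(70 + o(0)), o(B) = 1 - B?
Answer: -1473409270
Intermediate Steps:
H = -568 (H = -8*(70 + (1 - 1*0)) = -8*(70 + (1 + 0)) = -8*(70 + 1) = -8*71 = -½*1136 = -568)
((33 + 6*(2 + 0*(-2))) - 42964)*(H + 34898) = ((33 + 6*(2 + 0*(-2))) - 42964)*(-568 + 34898) = ((33 + 6*(2 + 0)) - 42964)*34330 = ((33 + 6*2) - 42964)*34330 = ((33 + 12) - 42964)*34330 = (45 - 42964)*34330 = -42919*34330 = -1473409270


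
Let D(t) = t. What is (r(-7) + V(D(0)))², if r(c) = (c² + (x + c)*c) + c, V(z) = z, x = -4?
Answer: 14161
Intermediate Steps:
r(c) = c + c² + c*(-4 + c) (r(c) = (c² + (-4 + c)*c) + c = (c² + c*(-4 + c)) + c = c + c² + c*(-4 + c))
(r(-7) + V(D(0)))² = (-7*(-3 + 2*(-7)) + 0)² = (-7*(-3 - 14) + 0)² = (-7*(-17) + 0)² = (119 + 0)² = 119² = 14161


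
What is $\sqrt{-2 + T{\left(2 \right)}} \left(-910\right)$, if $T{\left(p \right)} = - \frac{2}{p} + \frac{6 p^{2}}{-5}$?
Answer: $- 182 i \sqrt{195} \approx - 2541.5 i$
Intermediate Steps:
$T{\left(p \right)} = - \frac{2}{p} - \frac{6 p^{2}}{5}$ ($T{\left(p \right)} = - \frac{2}{p} + 6 p^{2} \left(- \frac{1}{5}\right) = - \frac{2}{p} - \frac{6 p^{2}}{5}$)
$\sqrt{-2 + T{\left(2 \right)}} \left(-910\right) = \sqrt{-2 + \frac{2 \left(-5 - 3 \cdot 2^{3}\right)}{5 \cdot 2}} \left(-910\right) = \sqrt{-2 + \frac{2}{5} \cdot \frac{1}{2} \left(-5 - 24\right)} \left(-910\right) = \sqrt{-2 + \frac{2}{5} \cdot \frac{1}{2} \left(-29\right)} \left(-910\right) = \sqrt{-2 - \frac{29}{5}} \left(-910\right) = \sqrt{- \frac{39}{5}} \left(-910\right) = \frac{i \sqrt{195}}{5} \left(-910\right) = - 182 i \sqrt{195}$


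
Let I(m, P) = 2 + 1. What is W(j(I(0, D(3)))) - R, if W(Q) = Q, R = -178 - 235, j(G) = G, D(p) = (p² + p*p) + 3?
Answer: 416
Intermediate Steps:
D(p) = 3 + 2*p² (D(p) = (p² + p²) + 3 = 2*p² + 3 = 3 + 2*p²)
I(m, P) = 3
R = -413
W(j(I(0, D(3)))) - R = 3 - 1*(-413) = 3 + 413 = 416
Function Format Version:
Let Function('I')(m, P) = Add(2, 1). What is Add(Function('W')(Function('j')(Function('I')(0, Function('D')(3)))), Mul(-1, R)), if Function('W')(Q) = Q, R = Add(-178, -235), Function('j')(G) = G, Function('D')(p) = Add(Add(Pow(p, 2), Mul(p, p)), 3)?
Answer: 416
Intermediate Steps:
Function('D')(p) = Add(3, Mul(2, Pow(p, 2))) (Function('D')(p) = Add(Add(Pow(p, 2), Pow(p, 2)), 3) = Add(Mul(2, Pow(p, 2)), 3) = Add(3, Mul(2, Pow(p, 2))))
Function('I')(m, P) = 3
R = -413
Add(Function('W')(Function('j')(Function('I')(0, Function('D')(3)))), Mul(-1, R)) = Add(3, Mul(-1, -413)) = Add(3, 413) = 416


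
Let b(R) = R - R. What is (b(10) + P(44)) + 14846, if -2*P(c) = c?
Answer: 14824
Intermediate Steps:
P(c) = -c/2
b(R) = 0
(b(10) + P(44)) + 14846 = (0 - ½*44) + 14846 = (0 - 22) + 14846 = -22 + 14846 = 14824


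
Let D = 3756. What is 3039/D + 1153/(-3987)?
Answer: 2595275/4991724 ≈ 0.51992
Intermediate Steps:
3039/D + 1153/(-3987) = 3039/3756 + 1153/(-3987) = 3039*(1/3756) + 1153*(-1/3987) = 1013/1252 - 1153/3987 = 2595275/4991724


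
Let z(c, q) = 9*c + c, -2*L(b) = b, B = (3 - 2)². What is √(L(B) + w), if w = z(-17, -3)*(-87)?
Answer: √59158/2 ≈ 121.61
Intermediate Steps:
B = 1 (B = 1² = 1)
L(b) = -b/2
z(c, q) = 10*c
w = 14790 (w = (10*(-17))*(-87) = -170*(-87) = 14790)
√(L(B) + w) = √(-½*1 + 14790) = √(-½ + 14790) = √(29579/2) = √59158/2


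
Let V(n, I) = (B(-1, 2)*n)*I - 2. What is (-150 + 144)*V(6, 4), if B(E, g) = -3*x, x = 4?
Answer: 1740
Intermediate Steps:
B(E, g) = -12 (B(E, g) = -3*4 = -12)
V(n, I) = -2 - 12*I*n (V(n, I) = (-12*n)*I - 2 = -12*I*n - 2 = -2 - 12*I*n)
(-150 + 144)*V(6, 4) = (-150 + 144)*(-2 - 12*4*6) = -6*(-2 - 288) = -6*(-290) = 1740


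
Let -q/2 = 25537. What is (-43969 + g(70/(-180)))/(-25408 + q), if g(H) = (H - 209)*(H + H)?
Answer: 7096595/12390084 ≈ 0.57276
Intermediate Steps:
g(H) = 2*H*(-209 + H) (g(H) = (-209 + H)*(2*H) = 2*H*(-209 + H))
q = -51074 (q = -2*25537 = -51074)
(-43969 + g(70/(-180)))/(-25408 + q) = (-43969 + 2*(70/(-180))*(-209 + 70/(-180)))/(-25408 - 51074) = (-43969 + 2*(70*(-1/180))*(-209 + 70*(-1/180)))/(-76482) = (-43969 + 2*(-7/18)*(-209 - 7/18))*(-1/76482) = (-43969 + 2*(-7/18)*(-3769/18))*(-1/76482) = (-43969 + 26383/162)*(-1/76482) = -7096595/162*(-1/76482) = 7096595/12390084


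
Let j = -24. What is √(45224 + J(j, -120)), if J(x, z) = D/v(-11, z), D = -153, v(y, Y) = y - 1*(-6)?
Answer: √1131365/5 ≈ 212.73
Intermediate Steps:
v(y, Y) = 6 + y (v(y, Y) = y + 6 = 6 + y)
J(x, z) = 153/5 (J(x, z) = -153/(6 - 11) = -153/(-5) = -153*(-⅕) = 153/5)
√(45224 + J(j, -120)) = √(45224 + 153/5) = √(226273/5) = √1131365/5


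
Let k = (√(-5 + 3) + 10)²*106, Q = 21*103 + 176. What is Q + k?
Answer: 12727 + 2120*I*√2 ≈ 12727.0 + 2998.1*I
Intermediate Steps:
Q = 2339 (Q = 2163 + 176 = 2339)
k = 106*(10 + I*√2)² (k = (√(-2) + 10)²*106 = (I*√2 + 10)²*106 = (10 + I*√2)²*106 = 106*(10 + I*√2)² ≈ 10388.0 + 2998.1*I)
Q + k = 2339 + (10388 + 2120*I*√2) = 12727 + 2120*I*√2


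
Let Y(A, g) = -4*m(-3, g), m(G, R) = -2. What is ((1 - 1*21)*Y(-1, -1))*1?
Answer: -160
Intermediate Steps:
Y(A, g) = 8 (Y(A, g) = -4*(-2) = 8)
((1 - 1*21)*Y(-1, -1))*1 = ((1 - 1*21)*8)*1 = ((1 - 21)*8)*1 = -20*8*1 = -160*1 = -160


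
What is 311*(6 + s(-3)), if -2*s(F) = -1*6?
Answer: 2799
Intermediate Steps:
s(F) = 3 (s(F) = -(-1)*6/2 = -½*(-6) = 3)
311*(6 + s(-3)) = 311*(6 + 3) = 311*9 = 2799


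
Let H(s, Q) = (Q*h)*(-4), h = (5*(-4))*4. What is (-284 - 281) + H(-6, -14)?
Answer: -5045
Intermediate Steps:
h = -80 (h = -20*4 = -80)
H(s, Q) = 320*Q (H(s, Q) = (Q*(-80))*(-4) = -80*Q*(-4) = 320*Q)
(-284 - 281) + H(-6, -14) = (-284 - 281) + 320*(-14) = -565 - 4480 = -5045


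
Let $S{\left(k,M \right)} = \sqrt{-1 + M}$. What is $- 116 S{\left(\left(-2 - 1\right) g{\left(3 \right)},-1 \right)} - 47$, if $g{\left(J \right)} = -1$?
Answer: $-47 - 116 i \sqrt{2} \approx -47.0 - 164.05 i$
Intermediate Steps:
$- 116 S{\left(\left(-2 - 1\right) g{\left(3 \right)},-1 \right)} - 47 = - 116 \sqrt{-1 - 1} - 47 = - 116 \sqrt{-2} - 47 = - 116 i \sqrt{2} - 47 = -47 - 116 i \sqrt{2}$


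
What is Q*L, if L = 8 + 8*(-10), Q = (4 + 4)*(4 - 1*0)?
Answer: -2304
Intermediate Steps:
Q = 32 (Q = 8*(4 + 0) = 8*4 = 32)
L = -72 (L = 8 - 80 = -72)
Q*L = 32*(-72) = -2304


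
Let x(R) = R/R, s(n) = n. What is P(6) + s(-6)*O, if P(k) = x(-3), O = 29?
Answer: -173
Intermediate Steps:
x(R) = 1
P(k) = 1
P(6) + s(-6)*O = 1 - 6*29 = 1 - 174 = -173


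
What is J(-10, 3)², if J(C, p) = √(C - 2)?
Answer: -12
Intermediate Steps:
J(C, p) = √(-2 + C)
J(-10, 3)² = (√(-2 - 10))² = (√(-12))² = (2*I*√3)² = -12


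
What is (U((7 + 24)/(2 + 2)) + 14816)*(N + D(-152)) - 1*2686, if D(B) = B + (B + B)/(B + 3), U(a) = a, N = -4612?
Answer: -10518325199/149 ≈ -7.0593e+7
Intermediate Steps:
D(B) = B + 2*B/(3 + B) (D(B) = B + (2*B)/(3 + B) = B + 2*B/(3 + B))
(U((7 + 24)/(2 + 2)) + 14816)*(N + D(-152)) - 1*2686 = ((7 + 24)/(2 + 2) + 14816)*(-4612 - 152*(5 - 152)/(3 - 152)) - 1*2686 = (31/4 + 14816)*(-4612 - 152*(-147)/(-149)) - 2686 = (31*(¼) + 14816)*(-4612 - 152*(-1/149)*(-147)) - 2686 = (31/4 + 14816)*(-4612 - 22344/149) - 2686 = (59295/4)*(-709532/149) - 2686 = -10517924985/149 - 2686 = -10518325199/149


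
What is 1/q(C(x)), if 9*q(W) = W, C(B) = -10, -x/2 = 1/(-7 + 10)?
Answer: -9/10 ≈ -0.90000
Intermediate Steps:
x = -⅔ (x = -2/(-7 + 10) = -2/3 = -2*⅓ = -⅔ ≈ -0.66667)
q(W) = W/9
1/q(C(x)) = 1/((⅑)*(-10)) = 1/(-10/9) = -9/10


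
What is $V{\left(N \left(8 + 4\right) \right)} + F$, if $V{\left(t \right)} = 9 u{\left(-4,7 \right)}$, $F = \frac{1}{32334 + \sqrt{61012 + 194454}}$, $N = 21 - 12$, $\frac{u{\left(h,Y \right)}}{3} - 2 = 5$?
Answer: $\frac{98774448672}{522616045} - \frac{\sqrt{255466}}{1045232090} \approx 189.0$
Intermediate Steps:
$u{\left(h,Y \right)} = 21$ ($u{\left(h,Y \right)} = 6 + 3 \cdot 5 = 6 + 15 = 21$)
$N = 9$
$F = \frac{1}{32334 + \sqrt{255466}} \approx 3.0451 \cdot 10^{-5}$
$V{\left(t \right)} = 189$ ($V{\left(t \right)} = 9 \cdot 21 = 189$)
$V{\left(N \left(8 + 4\right) \right)} + F = 189 + \left(\frac{16167}{522616045} - \frac{\sqrt{255466}}{1045232090}\right) = \frac{98774448672}{522616045} - \frac{\sqrt{255466}}{1045232090}$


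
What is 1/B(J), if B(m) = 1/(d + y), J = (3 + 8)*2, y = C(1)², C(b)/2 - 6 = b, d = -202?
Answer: -6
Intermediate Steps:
C(b) = 12 + 2*b
y = 196 (y = (12 + 2*1)² = (12 + 2)² = 14² = 196)
J = 22 (J = 11*2 = 22)
B(m) = -⅙ (B(m) = 1/(-202 + 196) = 1/(-6) = -⅙)
1/B(J) = 1/(-⅙) = -6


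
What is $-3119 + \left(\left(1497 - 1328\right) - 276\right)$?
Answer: $-3226$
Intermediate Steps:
$-3119 + \left(\left(1497 - 1328\right) - 276\right) = -3119 + \left(169 - 276\right) = -3119 - 107 = -3226$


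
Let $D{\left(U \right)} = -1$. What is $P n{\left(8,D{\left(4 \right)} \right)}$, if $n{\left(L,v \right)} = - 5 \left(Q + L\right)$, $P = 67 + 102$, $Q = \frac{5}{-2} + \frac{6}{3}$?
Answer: $- \frac{12675}{2} \approx -6337.5$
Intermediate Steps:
$Q = - \frac{1}{2}$ ($Q = 5 \left(- \frac{1}{2}\right) + 6 \cdot \frac{1}{3} = - \frac{5}{2} + 2 = - \frac{1}{2} \approx -0.5$)
$P = 169$
$n{\left(L,v \right)} = \frac{5}{2} - 5 L$ ($n{\left(L,v \right)} = - 5 \left(- \frac{1}{2} + L\right) = \frac{5}{2} - 5 L$)
$P n{\left(8,D{\left(4 \right)} \right)} = 169 \left(\frac{5}{2} - 40\right) = 169 \left(- \frac{75}{2}\right) = - \frac{12675}{2}$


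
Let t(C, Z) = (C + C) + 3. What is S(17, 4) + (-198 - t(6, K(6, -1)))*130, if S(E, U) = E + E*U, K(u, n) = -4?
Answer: -27605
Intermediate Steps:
t(C, Z) = 3 + 2*C (t(C, Z) = 2*C + 3 = 3 + 2*C)
S(17, 4) + (-198 - t(6, K(6, -1)))*130 = 17*(1 + 4) + (-198 - (3 + 2*6))*130 = 17*5 + (-198 - (3 + 12))*130 = 85 + (-198 - 1*15)*130 = 85 + (-198 - 15)*130 = 85 - 213*130 = 85 - 27690 = -27605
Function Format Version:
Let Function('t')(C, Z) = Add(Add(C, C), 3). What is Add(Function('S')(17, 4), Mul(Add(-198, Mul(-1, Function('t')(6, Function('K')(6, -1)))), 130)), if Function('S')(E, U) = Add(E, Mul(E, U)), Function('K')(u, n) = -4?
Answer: -27605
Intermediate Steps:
Function('t')(C, Z) = Add(3, Mul(2, C)) (Function('t')(C, Z) = Add(Mul(2, C), 3) = Add(3, Mul(2, C)))
Add(Function('S')(17, 4), Mul(Add(-198, Mul(-1, Function('t')(6, Function('K')(6, -1)))), 130)) = Add(Mul(17, Add(1, 4)), Mul(Add(-198, Mul(-1, Add(3, Mul(2, 6)))), 130)) = Add(Mul(17, 5), Mul(Add(-198, Mul(-1, Add(3, 12))), 130)) = Add(85, Mul(Add(-198, Mul(-1, 15)), 130)) = Add(85, Mul(Add(-198, -15), 130)) = Add(85, Mul(-213, 130)) = Add(85, -27690) = -27605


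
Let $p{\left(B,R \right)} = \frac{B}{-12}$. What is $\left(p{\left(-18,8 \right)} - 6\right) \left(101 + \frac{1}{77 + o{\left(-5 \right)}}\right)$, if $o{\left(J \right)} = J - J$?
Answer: $- \frac{35001}{77} \approx -454.56$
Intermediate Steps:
$o{\left(J \right)} = 0$
$p{\left(B,R \right)} = - \frac{B}{12}$ ($p{\left(B,R \right)} = B \left(- \frac{1}{12}\right) = - \frac{B}{12}$)
$\left(p{\left(-18,8 \right)} - 6\right) \left(101 + \frac{1}{77 + o{\left(-5 \right)}}\right) = \left(\left(- \frac{1}{12}\right) \left(-18\right) - 6\right) \left(101 + \frac{1}{77 + 0}\right) = \left(\frac{3}{2} - 6\right) \left(101 + \frac{1}{77}\right) = - \frac{9 \left(101 + \frac{1}{77}\right)}{2} = \left(- \frac{9}{2}\right) \frac{7778}{77} = - \frac{35001}{77}$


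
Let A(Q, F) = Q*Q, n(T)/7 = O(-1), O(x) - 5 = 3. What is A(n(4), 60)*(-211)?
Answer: -661696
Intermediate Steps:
O(x) = 8 (O(x) = 5 + 3 = 8)
n(T) = 56 (n(T) = 7*8 = 56)
A(Q, F) = Q²
A(n(4), 60)*(-211) = 56²*(-211) = 3136*(-211) = -661696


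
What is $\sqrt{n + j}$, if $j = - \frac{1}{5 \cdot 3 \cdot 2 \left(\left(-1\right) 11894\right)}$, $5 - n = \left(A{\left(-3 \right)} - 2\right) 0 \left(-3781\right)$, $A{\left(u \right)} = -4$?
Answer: $\frac{\sqrt{159150729705}}{178410} \approx 2.2361$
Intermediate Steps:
$n = 5$ ($n = 5 - \left(-4 - 2\right) 0 \left(-3781\right) = 5 - \left(-6\right) 0 \left(-3781\right) = 5 - 0 \left(-3781\right) = 5 - 0 = 5 + 0 = 5$)
$j = \frac{1}{356820}$ ($j = - \frac{1}{15 \cdot 2 \left(-11894\right)} = - \frac{1}{30 \left(-11894\right)} = - \frac{1}{-356820} = \left(-1\right) \left(- \frac{1}{356820}\right) = \frac{1}{356820} \approx 2.8025 \cdot 10^{-6}$)
$\sqrt{n + j} = \sqrt{5 + \frac{1}{356820}} = \sqrt{\frac{1784101}{356820}} = \frac{\sqrt{159150729705}}{178410}$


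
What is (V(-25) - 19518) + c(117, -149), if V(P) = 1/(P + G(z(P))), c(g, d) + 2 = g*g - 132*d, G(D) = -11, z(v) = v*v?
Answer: 498131/36 ≈ 13837.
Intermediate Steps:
z(v) = v²
c(g, d) = -2 + g² - 132*d (c(g, d) = -2 + (g*g - 132*d) = -2 + (g² - 132*d) = -2 + g² - 132*d)
V(P) = 1/(-11 + P) (V(P) = 1/(P - 11) = 1/(-11 + P))
(V(-25) - 19518) + c(117, -149) = (1/(-11 - 25) - 19518) + (-2 + 117² - 132*(-149)) = (1/(-36) - 19518) + (-2 + 13689 + 19668) = (-1/36 - 19518) + 33355 = -702649/36 + 33355 = 498131/36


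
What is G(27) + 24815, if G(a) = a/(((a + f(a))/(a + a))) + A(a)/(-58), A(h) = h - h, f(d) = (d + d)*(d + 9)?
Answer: 1811549/73 ≈ 24816.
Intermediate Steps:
f(d) = 2*d*(9 + d) (f(d) = (2*d)*(9 + d) = 2*d*(9 + d))
A(h) = 0
G(a) = 2*a²/(a + 2*a*(9 + a)) (G(a) = a/(((a + 2*a*(9 + a))/(a + a))) + 0/(-58) = a/(((a + 2*a*(9 + a))/((2*a)))) + 0*(-1/58) = a/(((a + 2*a*(9 + a))*(1/(2*a)))) + 0 = a/(((a + 2*a*(9 + a))/(2*a))) + 0 = a*(2*a/(a + 2*a*(9 + a))) + 0 = 2*a²/(a + 2*a*(9 + a)) + 0 = 2*a²/(a + 2*a*(9 + a)))
G(27) + 24815 = 2*27/(19 + 2*27) + 24815 = 2*27/(19 + 54) + 24815 = 2*27/73 + 24815 = 2*27*(1/73) + 24815 = 54/73 + 24815 = 1811549/73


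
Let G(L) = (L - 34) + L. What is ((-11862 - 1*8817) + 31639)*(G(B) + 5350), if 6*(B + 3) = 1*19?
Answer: 174801040/3 ≈ 5.8267e+7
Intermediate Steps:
B = ⅙ (B = -3 + (1*19)/6 = -3 + (⅙)*19 = -3 + 19/6 = ⅙ ≈ 0.16667)
G(L) = -34 + 2*L (G(L) = (-34 + L) + L = -34 + 2*L)
((-11862 - 1*8817) + 31639)*(G(B) + 5350) = ((-11862 - 1*8817) + 31639)*((-34 + 2*(⅙)) + 5350) = ((-11862 - 8817) + 31639)*((-34 + ⅓) + 5350) = (-20679 + 31639)*(-101/3 + 5350) = 10960*(15949/3) = 174801040/3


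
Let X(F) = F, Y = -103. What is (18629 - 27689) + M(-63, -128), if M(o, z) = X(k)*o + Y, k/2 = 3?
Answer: -9541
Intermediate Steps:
k = 6 (k = 2*3 = 6)
M(o, z) = -103 + 6*o (M(o, z) = 6*o - 103 = -103 + 6*o)
(18629 - 27689) + M(-63, -128) = (18629 - 27689) + (-103 + 6*(-63)) = -9060 + (-103 - 378) = -9060 - 481 = -9541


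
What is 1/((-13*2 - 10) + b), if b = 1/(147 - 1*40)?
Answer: -107/3851 ≈ -0.027785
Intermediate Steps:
b = 1/107 (b = 1/(147 - 40) = 1/107 ≈ 0.0093458)
1/((-13*2 - 10) + b) = 1/((-13*2 - 10) + 1/107) = 1/((-26 - 10) + 1/107) = 1/(-36 + 1/107) = 1/(-3851/107) = -107/3851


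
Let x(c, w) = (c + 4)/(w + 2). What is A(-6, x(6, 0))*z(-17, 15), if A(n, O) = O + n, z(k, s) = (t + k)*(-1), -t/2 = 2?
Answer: -21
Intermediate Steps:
t = -4 (t = -2*2 = -4)
z(k, s) = 4 - k (z(k, s) = (-4 + k)*(-1) = 4 - k)
x(c, w) = (4 + c)/(2 + w)
A(-6, x(6, 0))*z(-17, 15) = ((4 + 6)/(2 + 0) - 6)*(4 - 1*(-17)) = (10/2 - 6)*(4 + 17) = ((½)*10 - 6)*21 = (5 - 6)*21 = -1*21 = -21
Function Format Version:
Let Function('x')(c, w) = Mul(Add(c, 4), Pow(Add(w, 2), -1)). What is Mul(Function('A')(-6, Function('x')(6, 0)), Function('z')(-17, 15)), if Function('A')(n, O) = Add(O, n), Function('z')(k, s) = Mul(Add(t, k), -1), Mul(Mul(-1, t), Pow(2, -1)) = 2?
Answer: -21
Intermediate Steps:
t = -4 (t = Mul(-2, 2) = -4)
Function('z')(k, s) = Add(4, Mul(-1, k)) (Function('z')(k, s) = Mul(Add(-4, k), -1) = Add(4, Mul(-1, k)))
Function('x')(c, w) = Mul(Pow(Add(2, w), -1), Add(4, c)) (Function('x')(c, w) = Mul(Add(4, c), Pow(Add(2, w), -1)) = Mul(Pow(Add(2, w), -1), Add(4, c)))
Mul(Function('A')(-6, Function('x')(6, 0)), Function('z')(-17, 15)) = Mul(Add(Mul(Pow(Add(2, 0), -1), Add(4, 6)), -6), Add(4, Mul(-1, -17))) = Mul(Add(Mul(Pow(2, -1), 10), -6), Add(4, 17)) = Mul(Add(Mul(Rational(1, 2), 10), -6), 21) = Mul(Add(5, -6), 21) = Mul(-1, 21) = -21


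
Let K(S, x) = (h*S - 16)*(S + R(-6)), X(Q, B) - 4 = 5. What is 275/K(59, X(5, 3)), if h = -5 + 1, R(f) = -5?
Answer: -275/13608 ≈ -0.020209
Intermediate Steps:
X(Q, B) = 9 (X(Q, B) = 4 + 5 = 9)
h = -4
K(S, x) = (-16 - 4*S)*(-5 + S) (K(S, x) = (-4*S - 16)*(S - 5) = (-16 - 4*S)*(-5 + S))
275/K(59, X(5, 3)) = 275/(80 - 4*59**2 + 4*59) = 275/(80 - 4*3481 + 236) = 275/(80 - 13924 + 236) = 275/(-13608) = 275*(-1/13608) = -275/13608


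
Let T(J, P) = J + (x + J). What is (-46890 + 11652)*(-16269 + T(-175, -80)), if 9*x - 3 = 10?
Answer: 1756708268/3 ≈ 5.8557e+8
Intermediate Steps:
x = 13/9 (x = ⅓ + (⅑)*10 = ⅓ + 10/9 = 13/9 ≈ 1.4444)
T(J, P) = 13/9 + 2*J (T(J, P) = J + (13/9 + J) = 13/9 + 2*J)
(-46890 + 11652)*(-16269 + T(-175, -80)) = (-46890 + 11652)*(-16269 + (13/9 + 2*(-175))) = -35238*(-16269 + (13/9 - 350)) = -35238*(-16269 - 3137/9) = -35238*(-149558/9) = 1756708268/3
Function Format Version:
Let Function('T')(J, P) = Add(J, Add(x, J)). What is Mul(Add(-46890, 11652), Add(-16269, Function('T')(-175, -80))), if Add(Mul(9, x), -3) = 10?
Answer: Rational(1756708268, 3) ≈ 5.8557e+8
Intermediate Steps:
x = Rational(13, 9) (x = Add(Rational(1, 3), Mul(Rational(1, 9), 10)) = Add(Rational(1, 3), Rational(10, 9)) = Rational(13, 9) ≈ 1.4444)
Function('T')(J, P) = Add(Rational(13, 9), Mul(2, J)) (Function('T')(J, P) = Add(J, Add(Rational(13, 9), J)) = Add(Rational(13, 9), Mul(2, J)))
Mul(Add(-46890, 11652), Add(-16269, Function('T')(-175, -80))) = Mul(Add(-46890, 11652), Add(-16269, Add(Rational(13, 9), Mul(2, -175)))) = Mul(-35238, Add(-16269, Add(Rational(13, 9), -350))) = Mul(-35238, Add(-16269, Rational(-3137, 9))) = Mul(-35238, Rational(-149558, 9)) = Rational(1756708268, 3)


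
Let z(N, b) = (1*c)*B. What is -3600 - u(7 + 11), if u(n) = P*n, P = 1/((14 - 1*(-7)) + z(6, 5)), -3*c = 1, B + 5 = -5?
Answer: -262854/73 ≈ -3600.7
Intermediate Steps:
B = -10 (B = -5 - 5 = -10)
c = -⅓ (c = -⅓*1 = -⅓ ≈ -0.33333)
z(N, b) = 10/3 (z(N, b) = (1*(-⅓))*(-10) = -⅓*(-10) = 10/3)
P = 3/73 (P = 1/((14 - 1*(-7)) + 10/3) = 1/((14 + 7) + 10/3) = 1/(21 + 10/3) = 1/(73/3) = 3/73 ≈ 0.041096)
u(n) = 3*n/73
-3600 - u(7 + 11) = -3600 - 3*(7 + 11)/73 = -3600 - 3*18/73 = -3600 - 1*54/73 = -3600 - 54/73 = -262854/73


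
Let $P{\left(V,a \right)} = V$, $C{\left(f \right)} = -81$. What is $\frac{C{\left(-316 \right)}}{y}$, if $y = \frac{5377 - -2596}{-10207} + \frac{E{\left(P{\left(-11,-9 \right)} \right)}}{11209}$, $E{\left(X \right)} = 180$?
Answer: $\frac{9267231303}{87532097} \approx 105.87$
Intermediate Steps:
$y = - \frac{87532097}{114410263}$ ($y = \frac{5377 - -2596}{-10207} + \frac{180}{11209} = \left(5377 + 2596\right) \left(- \frac{1}{10207}\right) + 180 \cdot \frac{1}{11209} = 7973 \left(- \frac{1}{10207}\right) + \frac{180}{11209} = - \frac{7973}{10207} + \frac{180}{11209} = - \frac{87532097}{114410263} \approx -0.76507$)
$\frac{C{\left(-316 \right)}}{y} = - \frac{81}{- \frac{87532097}{114410263}} = \left(-81\right) \left(- \frac{114410263}{87532097}\right) = \frac{9267231303}{87532097}$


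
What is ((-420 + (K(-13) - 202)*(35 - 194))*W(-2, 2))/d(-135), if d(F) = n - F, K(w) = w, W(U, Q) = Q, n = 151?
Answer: 33765/143 ≈ 236.12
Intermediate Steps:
d(F) = 151 - F
((-420 + (K(-13) - 202)*(35 - 194))*W(-2, 2))/d(-135) = ((-420 + (-13 - 202)*(35 - 194))*2)/(151 - 1*(-135)) = ((-420 - 215*(-159))*2)/(151 + 135) = ((-420 + 34185)*2)/286 = (33765*2)*(1/286) = 67530*(1/286) = 33765/143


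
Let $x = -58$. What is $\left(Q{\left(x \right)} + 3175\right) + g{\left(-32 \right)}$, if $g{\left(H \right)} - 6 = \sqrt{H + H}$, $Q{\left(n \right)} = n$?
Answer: $3123 + 8 i \approx 3123.0 + 8.0 i$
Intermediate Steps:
$g{\left(H \right)} = 6 + \sqrt{2} \sqrt{H}$ ($g{\left(H \right)} = 6 + \sqrt{H + H} = 6 + \sqrt{2 H} = 6 + \sqrt{2} \sqrt{H}$)
$\left(Q{\left(x \right)} + 3175\right) + g{\left(-32 \right)} = \left(-58 + 3175\right) + \left(6 + \sqrt{2} \sqrt{-32}\right) = 3117 + \left(6 + \sqrt{2} \cdot 4 i \sqrt{2}\right) = 3117 + \left(6 + 8 i\right) = 3123 + 8 i$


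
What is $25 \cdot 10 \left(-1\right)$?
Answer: $-250$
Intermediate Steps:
$25 \cdot 10 \left(-1\right) = 250 \left(-1\right) = -250$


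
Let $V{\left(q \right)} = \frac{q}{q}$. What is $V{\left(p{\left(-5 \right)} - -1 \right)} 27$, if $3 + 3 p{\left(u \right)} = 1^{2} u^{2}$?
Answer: $27$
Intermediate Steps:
$p{\left(u \right)} = -1 + \frac{u^{2}}{3}$ ($p{\left(u \right)} = -1 + \frac{1^{2} u^{2}}{3} = -1 + \frac{1 u^{2}}{3} = -1 + \frac{u^{2}}{3}$)
$V{\left(q \right)} = 1$
$V{\left(p{\left(-5 \right)} - -1 \right)} 27 = 1 \cdot 27 = 27$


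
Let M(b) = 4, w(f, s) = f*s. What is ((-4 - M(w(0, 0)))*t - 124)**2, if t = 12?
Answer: 48400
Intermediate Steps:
((-4 - M(w(0, 0)))*t - 124)**2 = ((-4 - 1*4)*12 - 124)**2 = ((-4 - 4)*12 - 124)**2 = (-8*12 - 124)**2 = (-96 - 124)**2 = (-220)**2 = 48400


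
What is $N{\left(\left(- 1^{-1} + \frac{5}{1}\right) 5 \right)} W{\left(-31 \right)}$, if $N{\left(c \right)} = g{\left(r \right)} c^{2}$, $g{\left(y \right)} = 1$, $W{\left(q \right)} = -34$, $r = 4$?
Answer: $-13600$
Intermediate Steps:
$N{\left(c \right)} = c^{2}$ ($N{\left(c \right)} = 1 c^{2} = c^{2}$)
$N{\left(\left(- 1^{-1} + \frac{5}{1}\right) 5 \right)} W{\left(-31 \right)} = \left(\left(- 1^{-1} + \frac{5}{1}\right) 5\right)^{2} \left(-34\right) = \left(\left(\left(-1\right) 1 + 5 \cdot 1\right) 5\right)^{2} \left(-34\right) = \left(\left(-1 + 5\right) 5\right)^{2} \left(-34\right) = \left(4 \cdot 5\right)^{2} \left(-34\right) = 20^{2} \left(-34\right) = 400 \left(-34\right) = -13600$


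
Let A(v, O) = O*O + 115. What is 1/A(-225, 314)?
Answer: 1/98711 ≈ 1.0131e-5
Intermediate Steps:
A(v, O) = 115 + O**2 (A(v, O) = O**2 + 115 = 115 + O**2)
1/A(-225, 314) = 1/(115 + 314**2) = 1/(115 + 98596) = 1/98711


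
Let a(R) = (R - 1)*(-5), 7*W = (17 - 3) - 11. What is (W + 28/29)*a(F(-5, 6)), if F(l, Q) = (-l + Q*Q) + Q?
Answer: -65090/203 ≈ -320.64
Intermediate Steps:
F(l, Q) = Q + Q**2 - l (F(l, Q) = (-l + Q**2) + Q = (Q**2 - l) + Q = Q + Q**2 - l)
W = 3/7 (W = ((17 - 3) - 11)/7 = (14 - 11)/7 = (1/7)*3 = 3/7 ≈ 0.42857)
a(R) = 5 - 5*R (a(R) = (-1 + R)*(-5) = 5 - 5*R)
(W + 28/29)*a(F(-5, 6)) = (3/7 + 28/29)*(5 - 5*(6 + 6**2 - 1*(-5))) = (3/7 + 28*(1/29))*(5 - 5*(6 + 36 + 5)) = (3/7 + 28/29)*(5 - 5*47) = 283*(5 - 235)/203 = (283/203)*(-230) = -65090/203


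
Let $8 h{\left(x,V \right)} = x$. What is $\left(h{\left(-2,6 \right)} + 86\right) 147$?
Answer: $\frac{50421}{4} \approx 12605.0$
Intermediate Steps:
$h{\left(x,V \right)} = \frac{x}{8}$
$\left(h{\left(-2,6 \right)} + 86\right) 147 = \left(\frac{1}{8} \left(-2\right) + 86\right) 147 = \left(- \frac{1}{4} + 86\right) 147 = \frac{343}{4} \cdot 147 = \frac{50421}{4}$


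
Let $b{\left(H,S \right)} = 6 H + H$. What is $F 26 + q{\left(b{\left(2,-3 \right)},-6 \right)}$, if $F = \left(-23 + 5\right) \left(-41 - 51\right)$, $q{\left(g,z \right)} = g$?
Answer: $43070$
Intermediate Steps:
$b{\left(H,S \right)} = 7 H$
$F = 1656$ ($F = \left(-18\right) \left(-92\right) = 1656$)
$F 26 + q{\left(b{\left(2,-3 \right)},-6 \right)} = 1656 \cdot 26 + 7 \cdot 2 = 43056 + 14 = 43070$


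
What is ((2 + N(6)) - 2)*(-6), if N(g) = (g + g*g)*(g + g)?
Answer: -3024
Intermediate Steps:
N(g) = 2*g*(g + g²) (N(g) = (g + g²)*(2*g) = 2*g*(g + g²))
((2 + N(6)) - 2)*(-6) = ((2 + 2*6²*(1 + 6)) - 2)*(-6) = ((2 + 2*36*7) - 2)*(-6) = ((2 + 504) - 2)*(-6) = (506 - 2)*(-6) = 504*(-6) = -3024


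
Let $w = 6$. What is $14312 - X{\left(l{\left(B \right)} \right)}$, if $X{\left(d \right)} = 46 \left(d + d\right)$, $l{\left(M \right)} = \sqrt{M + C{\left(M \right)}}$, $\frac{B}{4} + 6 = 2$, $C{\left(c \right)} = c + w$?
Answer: $14312 - 92 i \sqrt{26} \approx 14312.0 - 469.11 i$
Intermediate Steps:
$C{\left(c \right)} = 6 + c$ ($C{\left(c \right)} = c + 6 = 6 + c$)
$B = -16$ ($B = -24 + 4 \cdot 2 = -24 + 8 = -16$)
$l{\left(M \right)} = \sqrt{6 + 2 M}$ ($l{\left(M \right)} = \sqrt{M + \left(6 + M\right)} = \sqrt{6 + 2 M}$)
$X{\left(d \right)} = 92 d$ ($X{\left(d \right)} = 46 \cdot 2 d = 92 d$)
$14312 - X{\left(l{\left(B \right)} \right)} = 14312 - 92 \sqrt{6 + 2 \left(-16\right)} = 14312 - 92 \sqrt{6 - 32} = 14312 - 92 \sqrt{-26} = 14312 - 92 i \sqrt{26}$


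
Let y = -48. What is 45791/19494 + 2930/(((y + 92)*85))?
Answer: 5709394/1822689 ≈ 3.1324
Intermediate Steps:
45791/19494 + 2930/(((y + 92)*85)) = 45791/19494 + 2930/(((-48 + 92)*85)) = 45791*(1/19494) + 2930/((44*85)) = 45791/19494 + 2930/3740 = 45791/19494 + 2930*(1/3740) = 45791/19494 + 293/374 = 5709394/1822689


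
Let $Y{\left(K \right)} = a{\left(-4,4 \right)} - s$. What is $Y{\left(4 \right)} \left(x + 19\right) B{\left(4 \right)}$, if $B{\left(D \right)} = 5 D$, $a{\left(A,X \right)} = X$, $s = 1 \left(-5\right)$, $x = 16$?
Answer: $6300$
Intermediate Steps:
$s = -5$
$Y{\left(K \right)} = 9$ ($Y{\left(K \right)} = 4 - -5 = 4 + 5 = 9$)
$Y{\left(4 \right)} \left(x + 19\right) B{\left(4 \right)} = 9 \left(16 + 19\right) 5 \cdot 4 = 9 \cdot 35 \cdot 20 = 315 \cdot 20 = 6300$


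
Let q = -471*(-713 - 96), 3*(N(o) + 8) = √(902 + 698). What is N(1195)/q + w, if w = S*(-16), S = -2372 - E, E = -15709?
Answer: -243932022848/1143117 ≈ -2.1339e+5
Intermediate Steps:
N(o) = 16/3 (N(o) = -8 + √(902 + 698)/3 = -8 + √1600/3 = -8 + (⅓)*40 = -8 + 40/3 = 16/3)
S = 13337 (S = -2372 - 1*(-15709) = -2372 + 15709 = 13337)
q = 381039 (q = -471*(-809) = 381039)
w = -213392 (w = 13337*(-16) = -213392)
N(1195)/q + w = (16/3)/381039 - 213392 = (16/3)*(1/381039) - 213392 = 16/1143117 - 213392 = -243932022848/1143117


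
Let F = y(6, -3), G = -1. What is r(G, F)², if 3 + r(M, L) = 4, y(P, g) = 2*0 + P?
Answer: 1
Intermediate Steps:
y(P, g) = P (y(P, g) = 0 + P = P)
F = 6
r(M, L) = 1 (r(M, L) = -3 + 4 = 1)
r(G, F)² = 1² = 1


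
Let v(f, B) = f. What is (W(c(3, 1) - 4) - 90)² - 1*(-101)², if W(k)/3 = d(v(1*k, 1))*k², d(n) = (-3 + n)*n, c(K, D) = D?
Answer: 146615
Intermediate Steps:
d(n) = n*(-3 + n)
W(k) = 3*k³*(-3 + k) (W(k) = 3*(((1*k)*(-3 + 1*k))*k²) = 3*((k*(-3 + k))*k²) = 3*(k³*(-3 + k)) = 3*k³*(-3 + k))
(W(c(3, 1) - 4) - 90)² - 1*(-101)² = (3*(1 - 4)³*(-3 + (1 - 4)) - 90)² - 1*(-101)² = (3*(-3)³*(-3 - 3) - 90)² - 1*10201 = (3*(-27)*(-6) - 90)² - 10201 = (486 - 90)² - 10201 = 396² - 10201 = 156816 - 10201 = 146615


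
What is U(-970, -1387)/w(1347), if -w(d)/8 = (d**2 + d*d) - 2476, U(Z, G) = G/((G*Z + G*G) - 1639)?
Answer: 1387/94793160094720 ≈ 1.4632e-11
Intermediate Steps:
U(Z, G) = G/(-1639 + G**2 + G*Z) (U(Z, G) = G/((G*Z + G**2) - 1639) = G/((G**2 + G*Z) - 1639) = G/(-1639 + G**2 + G*Z))
w(d) = 19808 - 16*d**2 (w(d) = -8*((d**2 + d*d) - 2476) = -8*((d**2 + d**2) - 2476) = -8*(2*d**2 - 2476) = -8*(-2476 + 2*d**2) = 19808 - 16*d**2)
U(-970, -1387)/w(1347) = (-1387/(-1639 + (-1387)**2 - 1387*(-970)))/(19808 - 16*1347**2) = (-1387/(-1639 + 1923769 + 1345390))/(19808 - 16*1814409) = (-1387/3267520)/(19808 - 29030544) = -1387*1/3267520/(-29010736) = -1387/3267520*(-1/29010736) = 1387/94793160094720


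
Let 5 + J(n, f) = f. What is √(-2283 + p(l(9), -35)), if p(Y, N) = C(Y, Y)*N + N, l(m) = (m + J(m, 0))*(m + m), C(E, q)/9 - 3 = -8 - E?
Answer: √21937 ≈ 148.11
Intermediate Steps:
J(n, f) = -5 + f
C(E, q) = -45 - 9*E (C(E, q) = 27 + 9*(-8 - E) = 27 + (-72 - 9*E) = -45 - 9*E)
l(m) = 2*m*(-5 + m) (l(m) = (m + (-5 + 0))*(m + m) = (m - 5)*(2*m) = (-5 + m)*(2*m) = 2*m*(-5 + m))
p(Y, N) = N + N*(-45 - 9*Y) (p(Y, N) = (-45 - 9*Y)*N + N = N*(-45 - 9*Y) + N = N + N*(-45 - 9*Y))
√(-2283 + p(l(9), -35)) = √(-2283 - 1*(-35)*(44 + 9*(2*9*(-5 + 9)))) = √(-2283 - 1*(-35)*(44 + 9*(2*9*4))) = √(-2283 - 1*(-35)*(44 + 9*72)) = √(-2283 - 1*(-35)*(44 + 648)) = √(-2283 - 1*(-35)*692) = √(-2283 + 24220) = √21937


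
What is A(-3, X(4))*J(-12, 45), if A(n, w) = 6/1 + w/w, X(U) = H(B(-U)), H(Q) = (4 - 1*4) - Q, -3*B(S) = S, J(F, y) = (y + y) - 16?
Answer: 518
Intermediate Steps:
J(F, y) = -16 + 2*y (J(F, y) = 2*y - 16 = -16 + 2*y)
B(S) = -S/3
H(Q) = -Q (H(Q) = (4 - 4) - Q = 0 - Q = -Q)
X(U) = -U/3 (X(U) = -(-1)*(-U)/3 = -U/3)
A(n, w) = 7 (A(n, w) = 6*1 + 1 = 6 + 1 = 7)
A(-3, X(4))*J(-12, 45) = 7*(-16 + 2*45) = 7*(-16 + 90) = 7*74 = 518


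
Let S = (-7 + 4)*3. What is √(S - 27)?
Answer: 6*I ≈ 6.0*I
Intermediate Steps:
S = -9 (S = -3*3 = -9)
√(S - 27) = √(-9 - 27) = √(-36) = 6*I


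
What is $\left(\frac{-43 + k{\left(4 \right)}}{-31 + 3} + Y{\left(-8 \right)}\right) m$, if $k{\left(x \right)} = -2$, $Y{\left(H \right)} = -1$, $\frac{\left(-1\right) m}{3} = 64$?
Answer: $- \frac{816}{7} \approx -116.57$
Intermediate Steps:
$m = -192$ ($m = \left(-3\right) 64 = -192$)
$\left(\frac{-43 + k{\left(4 \right)}}{-31 + 3} + Y{\left(-8 \right)}\right) m = \left(\frac{-43 - 2}{-31 + 3} - 1\right) \left(-192\right) = \left(- \frac{45}{-28} - 1\right) \left(-192\right) = \left(\left(-45\right) \left(- \frac{1}{28}\right) - 1\right) \left(-192\right) = \left(\frac{45}{28} - 1\right) \left(-192\right) = \frac{17}{28} \left(-192\right) = - \frac{816}{7}$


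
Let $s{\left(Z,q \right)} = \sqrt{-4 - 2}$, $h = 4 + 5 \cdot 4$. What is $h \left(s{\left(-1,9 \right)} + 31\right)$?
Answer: $744 + 24 i \sqrt{6} \approx 744.0 + 58.788 i$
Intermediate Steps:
$h = 24$ ($h = 4 + 20 = 24$)
$s{\left(Z,q \right)} = i \sqrt{6}$ ($s{\left(Z,q \right)} = \sqrt{-6} = i \sqrt{6}$)
$h \left(s{\left(-1,9 \right)} + 31\right) = 24 \left(i \sqrt{6} + 31\right) = 24 \left(31 + i \sqrt{6}\right) = 744 + 24 i \sqrt{6}$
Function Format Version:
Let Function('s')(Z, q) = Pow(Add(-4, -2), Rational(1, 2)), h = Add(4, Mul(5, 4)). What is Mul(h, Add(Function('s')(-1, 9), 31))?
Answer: Add(744, Mul(24, I, Pow(6, Rational(1, 2)))) ≈ Add(744.00, Mul(58.788, I))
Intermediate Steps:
h = 24 (h = Add(4, 20) = 24)
Function('s')(Z, q) = Mul(I, Pow(6, Rational(1, 2))) (Function('s')(Z, q) = Pow(-6, Rational(1, 2)) = Mul(I, Pow(6, Rational(1, 2))))
Mul(h, Add(Function('s')(-1, 9), 31)) = Mul(24, Add(Mul(I, Pow(6, Rational(1, 2))), 31)) = Mul(24, Add(31, Mul(I, Pow(6, Rational(1, 2))))) = Add(744, Mul(24, I, Pow(6, Rational(1, 2))))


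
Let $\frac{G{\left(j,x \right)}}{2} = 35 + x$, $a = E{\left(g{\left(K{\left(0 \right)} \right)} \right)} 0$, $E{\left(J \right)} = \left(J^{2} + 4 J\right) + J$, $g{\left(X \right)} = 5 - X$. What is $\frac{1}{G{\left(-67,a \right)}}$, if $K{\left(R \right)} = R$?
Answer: $\frac{1}{70} \approx 0.014286$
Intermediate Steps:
$E{\left(J \right)} = J^{2} + 5 J$
$a = 0$ ($a = \left(5 - 0\right) \left(5 + \left(5 - 0\right)\right) 0 = \left(5 + 0\right) \left(5 + \left(5 + 0\right)\right) 0 = 5 \left(5 + 5\right) 0 = 5 \cdot 10 \cdot 0 = 50 \cdot 0 = 0$)
$G{\left(j,x \right)} = 70 + 2 x$ ($G{\left(j,x \right)} = 2 \left(35 + x\right) = 70 + 2 x$)
$\frac{1}{G{\left(-67,a \right)}} = \frac{1}{70 + 2 \cdot 0} = \frac{1}{70 + 0} = \frac{1}{70}$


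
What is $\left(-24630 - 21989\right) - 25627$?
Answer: $-72246$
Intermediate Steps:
$\left(-24630 - 21989\right) - 25627 = -46619 - 25627 = -72246$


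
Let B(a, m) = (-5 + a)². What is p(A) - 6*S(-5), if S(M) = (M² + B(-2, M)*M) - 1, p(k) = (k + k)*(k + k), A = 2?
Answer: 1342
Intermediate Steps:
p(k) = 4*k² (p(k) = (2*k)*(2*k) = 4*k²)
S(M) = -1 + M² + 49*M (S(M) = (M² + (-5 - 2)²*M) - 1 = (M² + (-7)²*M) - 1 = (M² + 49*M) - 1 = -1 + M² + 49*M)
p(A) - 6*S(-5) = 4*2² - 6*(-1 + (-5)² + 49*(-5)) = 4*4 - 6*(-1 + 25 - 245) = 16 - 6*(-221) = 16 + 1326 = 1342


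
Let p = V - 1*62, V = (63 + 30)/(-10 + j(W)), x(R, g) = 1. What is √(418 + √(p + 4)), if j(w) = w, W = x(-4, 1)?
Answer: √(3762 + 3*I*√615)/3 ≈ 20.446 + 0.20215*I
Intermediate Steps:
W = 1
V = -31/3 (V = (63 + 30)/(-10 + 1) = 93/(-9) = 93*(-⅑) = -31/3 ≈ -10.333)
p = -217/3 (p = -31/3 - 1*62 = -31/3 - 62 = -217/3 ≈ -72.333)
√(418 + √(p + 4)) = √(418 + √(-217/3 + 4)) = √(418 + √(-205/3)) = √(418 + I*√615/3)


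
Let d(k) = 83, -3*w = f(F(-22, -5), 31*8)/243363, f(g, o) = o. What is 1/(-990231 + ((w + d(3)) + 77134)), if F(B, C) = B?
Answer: -730089/666581478494 ≈ -1.0953e-6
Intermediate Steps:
w = -248/730089 (w = -31*8/(3*243363) = -248/(3*243363) = -⅓*248/243363 = -248/730089 ≈ -0.00033968)
1/(-990231 + ((w + d(3)) + 77134)) = 1/(-990231 + ((-248/730089 + 83) + 77134)) = 1/(-990231 + (60597139/730089 + 77134)) = 1/(-990231 + 56375282065/730089) = 1/(-666581478494/730089) = -730089/666581478494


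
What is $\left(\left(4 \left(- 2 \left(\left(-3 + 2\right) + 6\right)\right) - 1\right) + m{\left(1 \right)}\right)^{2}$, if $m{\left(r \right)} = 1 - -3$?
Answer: $1369$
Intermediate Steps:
$m{\left(r \right)} = 4$ ($m{\left(r \right)} = 1 + 3 = 4$)
$\left(\left(4 \left(- 2 \left(\left(-3 + 2\right) + 6\right)\right) - 1\right) + m{\left(1 \right)}\right)^{2} = \left(\left(4 \left(- 2 \left(\left(-3 + 2\right) + 6\right)\right) - 1\right) + 4\right)^{2} = \left(\left(4 \left(- 2 \left(-1 + 6\right)\right) - 1\right) + 4\right)^{2} = \left(\left(4 \left(\left(-2\right) 5\right) - 1\right) + 4\right)^{2} = \left(\left(4 \left(-10\right) - 1\right) + 4\right)^{2} = \left(\left(-40 - 1\right) + 4\right)^{2} = \left(-41 + 4\right)^{2} = \left(-37\right)^{2} = 1369$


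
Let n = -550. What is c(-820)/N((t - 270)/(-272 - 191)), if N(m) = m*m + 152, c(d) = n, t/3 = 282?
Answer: -58951475/16457932 ≈ -3.5819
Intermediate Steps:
t = 846 (t = 3*282 = 846)
c(d) = -550
N(m) = 152 + m² (N(m) = m² + 152 = 152 + m²)
c(-820)/N((t - 270)/(-272 - 191)) = -550/(152 + ((846 - 270)/(-272 - 191))²) = -550/(152 + (576/(-463))²) = -550/(152 + (576*(-1/463))²) = -550/(152 + (-576/463)²) = -550/(152 + 331776/214369) = -550/32915864/214369 = -550*214369/32915864 = -58951475/16457932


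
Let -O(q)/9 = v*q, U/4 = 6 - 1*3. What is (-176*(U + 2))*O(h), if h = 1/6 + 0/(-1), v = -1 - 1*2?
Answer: -11088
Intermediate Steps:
U = 12 (U = 4*(6 - 1*3) = 4*(6 - 3) = 4*3 = 12)
v = -3 (v = -1 - 2 = -3)
h = ⅙ (h = 1*(⅙) + 0*(-1) = ⅙ + 0 = ⅙ ≈ 0.16667)
O(q) = 27*q (O(q) = -(-27)*q = 27*q)
(-176*(U + 2))*O(h) = (-176*(12 + 2))*(27*(⅙)) = -176*14*(9/2) = -44*56*(9/2) = -2464*9/2 = -11088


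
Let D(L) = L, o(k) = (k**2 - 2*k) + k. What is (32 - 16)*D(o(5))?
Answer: 320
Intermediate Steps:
o(k) = k**2 - k
(32 - 16)*D(o(5)) = (32 - 16)*(5*(-1 + 5)) = 16*(5*4) = 16*20 = 320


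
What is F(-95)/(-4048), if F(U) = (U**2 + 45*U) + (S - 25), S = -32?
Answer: -4693/4048 ≈ -1.1593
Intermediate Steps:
F(U) = -57 + U**2 + 45*U (F(U) = (U**2 + 45*U) + (-32 - 25) = (U**2 + 45*U) - 57 = -57 + U**2 + 45*U)
F(-95)/(-4048) = (-57 + (-95)**2 + 45*(-95))/(-4048) = (-57 + 9025 - 4275)*(-1/4048) = 4693*(-1/4048) = -4693/4048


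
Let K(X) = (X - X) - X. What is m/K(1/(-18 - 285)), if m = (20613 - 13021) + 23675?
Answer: 9473901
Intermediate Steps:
K(X) = -X (K(X) = 0 - X = -X)
m = 31267 (m = 7592 + 23675 = 31267)
m/K(1/(-18 - 285)) = 31267/((-1/(-18 - 285))) = 31267/((-1/(-303))) = 31267/((-1*(-1/303))) = 31267/(1/303) = 31267*303 = 9473901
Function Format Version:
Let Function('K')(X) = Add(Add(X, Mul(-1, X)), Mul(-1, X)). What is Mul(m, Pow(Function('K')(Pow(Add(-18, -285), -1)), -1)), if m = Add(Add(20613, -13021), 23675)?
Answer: 9473901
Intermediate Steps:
Function('K')(X) = Mul(-1, X) (Function('K')(X) = Add(0, Mul(-1, X)) = Mul(-1, X))
m = 31267 (m = Add(7592, 23675) = 31267)
Mul(m, Pow(Function('K')(Pow(Add(-18, -285), -1)), -1)) = Mul(31267, Pow(Mul(-1, Pow(Add(-18, -285), -1)), -1)) = Mul(31267, Pow(Mul(-1, Pow(-303, -1)), -1)) = Mul(31267, Pow(Mul(-1, Rational(-1, 303)), -1)) = Mul(31267, Pow(Rational(1, 303), -1)) = Mul(31267, 303) = 9473901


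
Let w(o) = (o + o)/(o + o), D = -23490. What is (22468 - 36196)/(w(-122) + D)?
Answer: 13728/23489 ≈ 0.58444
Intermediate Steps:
w(o) = 1 (w(o) = (2*o)/((2*o)) = (2*o)*(1/(2*o)) = 1)
(22468 - 36196)/(w(-122) + D) = (22468 - 36196)/(1 - 23490) = -13728/(-23489) = -13728*(-1/23489) = 13728/23489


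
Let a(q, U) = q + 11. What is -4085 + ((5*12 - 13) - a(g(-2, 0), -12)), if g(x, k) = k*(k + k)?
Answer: -4049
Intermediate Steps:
g(x, k) = 2*k² (g(x, k) = k*(2*k) = 2*k²)
a(q, U) = 11 + q
-4085 + ((5*12 - 13) - a(g(-2, 0), -12)) = -4085 + ((5*12 - 13) - (11 + 2*0²)) = -4085 + ((60 - 13) - (11 + 2*0)) = -4085 + (47 - (11 + 0)) = -4085 + (47 - 1*11) = -4085 + (47 - 11) = -4085 + 36 = -4049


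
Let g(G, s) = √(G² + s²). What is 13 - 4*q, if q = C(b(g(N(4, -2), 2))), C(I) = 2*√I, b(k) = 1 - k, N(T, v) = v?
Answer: 13 - 8*√(1 - 2*√2) ≈ 13.0 - 10.818*I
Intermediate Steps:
q = 2*√(1 - 2*√2) (q = 2*√(1 - √((-2)² + 2²)) = 2*√(1 - √(4 + 4)) = 2*√(1 - √8) = 2*√(1 - 2*√2) ≈ 2.7044*I)
13 - 4*q = 13 - 8*√(1 - 2*√2)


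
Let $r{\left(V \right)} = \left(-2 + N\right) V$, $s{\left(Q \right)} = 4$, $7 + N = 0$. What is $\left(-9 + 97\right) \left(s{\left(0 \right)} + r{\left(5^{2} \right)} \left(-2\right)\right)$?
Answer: $39952$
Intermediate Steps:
$N = -7$ ($N = -7 + 0 = -7$)
$r{\left(V \right)} = - 9 V$ ($r{\left(V \right)} = \left(-2 - 7\right) V = - 9 V$)
$\left(-9 + 97\right) \left(s{\left(0 \right)} + r{\left(5^{2} \right)} \left(-2\right)\right) = \left(-9 + 97\right) \left(4 + - 9 \cdot 5^{2} \left(-2\right)\right) = 88 \left(4 + \left(-9\right) 25 \left(-2\right)\right) = 88 \left(4 - -450\right) = 88 \left(4 + 450\right) = 88 \cdot 454 = 39952$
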